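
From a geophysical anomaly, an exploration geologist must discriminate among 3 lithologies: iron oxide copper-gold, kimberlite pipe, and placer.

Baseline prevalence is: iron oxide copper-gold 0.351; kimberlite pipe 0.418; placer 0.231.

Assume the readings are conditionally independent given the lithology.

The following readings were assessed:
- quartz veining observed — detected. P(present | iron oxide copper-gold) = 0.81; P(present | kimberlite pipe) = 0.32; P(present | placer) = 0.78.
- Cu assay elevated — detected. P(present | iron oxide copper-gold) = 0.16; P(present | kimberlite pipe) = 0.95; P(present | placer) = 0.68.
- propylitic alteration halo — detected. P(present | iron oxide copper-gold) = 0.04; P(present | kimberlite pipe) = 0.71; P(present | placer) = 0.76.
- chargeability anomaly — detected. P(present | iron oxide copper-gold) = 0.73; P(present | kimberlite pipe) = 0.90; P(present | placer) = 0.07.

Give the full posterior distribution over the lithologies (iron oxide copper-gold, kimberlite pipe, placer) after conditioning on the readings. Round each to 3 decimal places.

For each hypothesis, the unnormalized posterior weight is prior × product of the reading likelihoods:
  iron oxide copper-gold: 0.351 × 0.81 × 0.16 × 0.04 × 0.73 = 0.0013283
  kimberlite pipe: 0.418 × 0.32 × 0.95 × 0.71 × 0.90 = 0.081199
  placer: 0.231 × 0.78 × 0.68 × 0.76 × 0.07 = 0.0065182
Marginal likelihood of the evidence = 0.089045.
P(iron oxide copper-gold | evidence) = 0.0013283 / 0.089045 ≈ 0.015
P(kimberlite pipe | evidence) = 0.081199 / 0.089045 ≈ 0.912
P(placer | evidence) = 0.0065182 / 0.089045 ≈ 0.073

0.015, 0.912, 0.073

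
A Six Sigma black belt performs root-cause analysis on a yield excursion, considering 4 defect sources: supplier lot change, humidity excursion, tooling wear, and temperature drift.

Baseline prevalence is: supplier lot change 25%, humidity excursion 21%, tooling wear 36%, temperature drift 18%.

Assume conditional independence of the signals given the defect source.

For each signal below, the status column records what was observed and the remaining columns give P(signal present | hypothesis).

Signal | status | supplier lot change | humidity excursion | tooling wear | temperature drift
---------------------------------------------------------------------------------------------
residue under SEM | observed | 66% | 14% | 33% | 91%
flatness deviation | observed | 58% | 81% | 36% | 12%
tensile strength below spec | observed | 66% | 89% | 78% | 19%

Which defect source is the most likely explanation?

supplier lot change

By Bayes' rule with conditional independence, the unnormalized weight for each hypothesis is prior × ∏ likelihoods:
  supplier lot change: 0.25 × 0.66 × 0.58 × 0.66 = 0.063162
  humidity excursion: 0.21 × 0.14 × 0.81 × 0.89 = 0.021194
  tooling wear: 0.36 × 0.33 × 0.36 × 0.78 = 0.033359
  temperature drift: 0.18 × 0.91 × 0.12 × 0.19 = 0.0037346
The unnormalized weights sum to 0.12145.
P(supplier lot change | evidence) ≈ 0.063162 / 0.12145 ≈ 0.520
P(humidity excursion | evidence) ≈ 0.021194 / 0.12145 ≈ 0.175
P(tooling wear | evidence) ≈ 0.033359 / 0.12145 ≈ 0.275
P(temperature drift | evidence) ≈ 0.0037346 / 0.12145 ≈ 0.031
The largest is 0.520, so supplier lot change is most probable.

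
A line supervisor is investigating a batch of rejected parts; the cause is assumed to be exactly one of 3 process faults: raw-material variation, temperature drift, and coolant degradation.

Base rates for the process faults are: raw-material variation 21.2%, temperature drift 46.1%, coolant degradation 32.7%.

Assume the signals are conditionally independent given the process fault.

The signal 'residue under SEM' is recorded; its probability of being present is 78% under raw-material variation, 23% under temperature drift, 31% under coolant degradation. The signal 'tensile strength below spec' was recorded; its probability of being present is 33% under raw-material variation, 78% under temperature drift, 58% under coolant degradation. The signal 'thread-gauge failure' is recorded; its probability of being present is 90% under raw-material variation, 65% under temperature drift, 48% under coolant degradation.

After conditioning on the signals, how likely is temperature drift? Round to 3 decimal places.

Multiply each prior by the joint likelihood of the signal pattern:
  raw-material variation: 0.212 × 0.78 × 0.33 × 0.90 = 0.049112
  temperature drift: 0.461 × 0.23 × 0.78 × 0.65 = 0.053757
  coolant degradation: 0.327 × 0.31 × 0.58 × 0.48 = 0.028221
The unnormalized weights sum to 0.13109.
P(temperature drift | evidence) = 0.053757 / 0.13109 ≈ 0.410.

0.410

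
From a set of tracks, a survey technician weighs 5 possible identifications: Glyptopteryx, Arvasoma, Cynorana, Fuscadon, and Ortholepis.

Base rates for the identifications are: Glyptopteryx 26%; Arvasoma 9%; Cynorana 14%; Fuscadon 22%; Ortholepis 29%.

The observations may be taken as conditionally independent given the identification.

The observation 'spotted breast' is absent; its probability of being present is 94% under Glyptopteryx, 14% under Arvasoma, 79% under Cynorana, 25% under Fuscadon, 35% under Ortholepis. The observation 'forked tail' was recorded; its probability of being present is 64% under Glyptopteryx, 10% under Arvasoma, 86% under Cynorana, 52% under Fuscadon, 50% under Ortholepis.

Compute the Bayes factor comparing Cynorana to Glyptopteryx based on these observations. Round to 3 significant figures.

4.70

Take the product of per-observation likelihoods under each hypothesis (using 1 − P(present | H) for each absent observation), then divide.
  Cynorana: (1 − 0.79) × 0.86 = 0.1806
  Glyptopteryx: (1 − 0.94) × 0.64 = 0.0384
Bayes factor = 0.1806 / 0.0384 ≈ 4.70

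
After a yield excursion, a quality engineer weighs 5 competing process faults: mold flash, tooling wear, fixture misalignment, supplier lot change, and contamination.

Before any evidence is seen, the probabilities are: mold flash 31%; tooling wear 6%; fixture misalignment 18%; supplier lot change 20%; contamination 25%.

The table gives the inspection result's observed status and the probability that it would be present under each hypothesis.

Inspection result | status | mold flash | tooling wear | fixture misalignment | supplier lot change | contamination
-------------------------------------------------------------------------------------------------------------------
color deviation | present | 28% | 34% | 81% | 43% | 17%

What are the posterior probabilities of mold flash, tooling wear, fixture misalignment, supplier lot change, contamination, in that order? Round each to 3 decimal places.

Multiply each prior by the likelihood of the inspection result:
  mold flash: 0.31 × 0.28 = 0.0868
  tooling wear: 0.06 × 0.34 = 0.0204
  fixture misalignment: 0.18 × 0.81 = 0.1458
  supplier lot change: 0.20 × 0.43 = 0.086
  contamination: 0.25 × 0.17 = 0.0425
The unnormalized weights sum to 0.3815.
P(mold flash | evidence) = 0.0868 / 0.3815 ≈ 0.228
P(tooling wear | evidence) = 0.0204 / 0.3815 ≈ 0.053
P(fixture misalignment | evidence) = 0.1458 / 0.3815 ≈ 0.382
P(supplier lot change | evidence) = 0.086 / 0.3815 ≈ 0.225
P(contamination | evidence) = 0.0425 / 0.3815 ≈ 0.111

0.228, 0.053, 0.382, 0.225, 0.111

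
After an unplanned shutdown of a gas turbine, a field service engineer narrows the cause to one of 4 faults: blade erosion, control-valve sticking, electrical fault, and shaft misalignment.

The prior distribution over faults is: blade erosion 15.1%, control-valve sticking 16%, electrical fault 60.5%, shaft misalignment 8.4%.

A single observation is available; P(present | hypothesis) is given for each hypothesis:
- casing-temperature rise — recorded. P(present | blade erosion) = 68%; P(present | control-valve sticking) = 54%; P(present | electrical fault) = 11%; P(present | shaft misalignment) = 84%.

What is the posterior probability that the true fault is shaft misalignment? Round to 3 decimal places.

Multiply each prior by the likelihood of the observation:
  blade erosion: 0.151 × 0.68 = 0.10268
  control-valve sticking: 0.160 × 0.54 = 0.0864
  electrical fault: 0.605 × 0.11 = 0.06655
  shaft misalignment: 0.084 × 0.84 = 0.07056
Marginal likelihood of the evidence = 0.32619.
P(shaft misalignment | evidence) = 0.07056 / 0.32619 ≈ 0.216.

0.216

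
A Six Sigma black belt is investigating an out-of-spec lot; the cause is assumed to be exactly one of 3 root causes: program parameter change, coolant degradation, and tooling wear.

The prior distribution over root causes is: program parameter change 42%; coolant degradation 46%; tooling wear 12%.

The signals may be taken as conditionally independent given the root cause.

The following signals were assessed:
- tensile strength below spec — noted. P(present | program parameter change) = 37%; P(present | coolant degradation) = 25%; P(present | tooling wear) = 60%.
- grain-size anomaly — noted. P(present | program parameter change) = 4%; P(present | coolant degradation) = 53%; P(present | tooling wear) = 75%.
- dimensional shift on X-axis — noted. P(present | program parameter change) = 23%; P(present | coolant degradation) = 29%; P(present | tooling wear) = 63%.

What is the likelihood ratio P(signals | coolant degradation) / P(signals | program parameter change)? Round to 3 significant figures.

Joint likelihood of the signal pattern under each hypothesis:
  coolant degradation: 0.25 × 0.53 × 0.29 = 0.038425
  program parameter change: 0.37 × 0.04 × 0.23 = 0.003404
Bayes factor = 0.038425 / 0.003404 ≈ 11.3

11.3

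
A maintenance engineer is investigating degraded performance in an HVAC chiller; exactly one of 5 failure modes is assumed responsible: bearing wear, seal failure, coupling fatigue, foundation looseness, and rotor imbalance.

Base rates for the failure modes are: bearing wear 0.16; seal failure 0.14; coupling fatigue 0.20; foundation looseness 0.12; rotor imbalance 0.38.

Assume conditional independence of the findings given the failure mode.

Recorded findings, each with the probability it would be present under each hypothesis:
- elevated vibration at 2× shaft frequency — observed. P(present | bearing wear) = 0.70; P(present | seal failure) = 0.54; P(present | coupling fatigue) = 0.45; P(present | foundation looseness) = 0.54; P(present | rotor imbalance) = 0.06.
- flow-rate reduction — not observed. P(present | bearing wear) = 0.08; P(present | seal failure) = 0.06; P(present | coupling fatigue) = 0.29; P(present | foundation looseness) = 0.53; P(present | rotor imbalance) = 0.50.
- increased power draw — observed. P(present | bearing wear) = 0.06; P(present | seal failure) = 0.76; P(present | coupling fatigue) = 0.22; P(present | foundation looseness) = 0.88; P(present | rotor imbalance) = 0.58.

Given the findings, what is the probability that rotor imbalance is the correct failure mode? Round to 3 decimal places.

By Bayes' rule with conditional independence, the unnormalized weight for each hypothesis is prior × ∏ likelihoods (using 1 − P(present | H) for each absent finding):
  bearing wear: 0.16 × 0.70 × (1 − 0.08) × 0.06 = 0.0061824
  seal failure: 0.14 × 0.54 × (1 − 0.06) × 0.76 = 0.054009
  coupling fatigue: 0.20 × 0.45 × (1 − 0.29) × 0.22 = 0.014058
  foundation looseness: 0.12 × 0.54 × (1 − 0.53) × 0.88 = 0.026801
  rotor imbalance: 0.38 × 0.06 × (1 − 0.50) × 0.58 = 0.006612
The unnormalized weights sum to 0.10766.
P(rotor imbalance | evidence) = 0.006612 / 0.10766 ≈ 0.061.

0.061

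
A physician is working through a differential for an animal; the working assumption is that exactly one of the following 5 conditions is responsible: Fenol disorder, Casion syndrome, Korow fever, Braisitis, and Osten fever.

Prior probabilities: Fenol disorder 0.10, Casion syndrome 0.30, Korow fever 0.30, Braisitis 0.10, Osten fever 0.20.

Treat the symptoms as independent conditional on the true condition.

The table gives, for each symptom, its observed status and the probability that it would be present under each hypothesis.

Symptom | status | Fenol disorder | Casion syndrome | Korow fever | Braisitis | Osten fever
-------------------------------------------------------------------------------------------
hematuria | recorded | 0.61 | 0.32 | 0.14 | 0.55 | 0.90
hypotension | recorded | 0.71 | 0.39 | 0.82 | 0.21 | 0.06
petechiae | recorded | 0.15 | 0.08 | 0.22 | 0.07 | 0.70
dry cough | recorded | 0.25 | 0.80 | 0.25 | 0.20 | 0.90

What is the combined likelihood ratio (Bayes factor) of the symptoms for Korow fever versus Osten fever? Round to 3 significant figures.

0.186

Take the product of per-symptom likelihoods under each hypothesis, then divide.
  Korow fever: 0.14 × 0.82 × 0.22 × 0.25 = 0.006314
  Osten fever: 0.90 × 0.06 × 0.70 × 0.90 = 0.03402
Bayes factor = 0.006314 / 0.03402 ≈ 0.186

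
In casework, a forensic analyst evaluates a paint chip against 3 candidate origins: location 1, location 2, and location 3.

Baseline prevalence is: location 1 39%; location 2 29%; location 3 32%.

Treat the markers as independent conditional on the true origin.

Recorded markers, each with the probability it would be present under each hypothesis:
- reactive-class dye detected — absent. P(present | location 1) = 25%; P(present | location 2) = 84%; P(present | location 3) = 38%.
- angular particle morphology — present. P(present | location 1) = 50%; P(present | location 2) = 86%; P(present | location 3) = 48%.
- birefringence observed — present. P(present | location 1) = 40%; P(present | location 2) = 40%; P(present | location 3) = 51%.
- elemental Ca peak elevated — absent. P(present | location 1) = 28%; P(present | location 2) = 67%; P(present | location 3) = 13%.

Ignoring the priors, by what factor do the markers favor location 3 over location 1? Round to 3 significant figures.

1.22

Joint likelihood of the marker pattern under each hypothesis (using 1 − P(present | H) for each absent marker):
  location 3: (1 − 0.38) × 0.48 × 0.51 × (1 − 0.13) = 0.13205
  location 1: (1 − 0.25) × 0.50 × 0.40 × (1 − 0.28) = 0.108
Bayes factor = 0.13205 / 0.108 ≈ 1.22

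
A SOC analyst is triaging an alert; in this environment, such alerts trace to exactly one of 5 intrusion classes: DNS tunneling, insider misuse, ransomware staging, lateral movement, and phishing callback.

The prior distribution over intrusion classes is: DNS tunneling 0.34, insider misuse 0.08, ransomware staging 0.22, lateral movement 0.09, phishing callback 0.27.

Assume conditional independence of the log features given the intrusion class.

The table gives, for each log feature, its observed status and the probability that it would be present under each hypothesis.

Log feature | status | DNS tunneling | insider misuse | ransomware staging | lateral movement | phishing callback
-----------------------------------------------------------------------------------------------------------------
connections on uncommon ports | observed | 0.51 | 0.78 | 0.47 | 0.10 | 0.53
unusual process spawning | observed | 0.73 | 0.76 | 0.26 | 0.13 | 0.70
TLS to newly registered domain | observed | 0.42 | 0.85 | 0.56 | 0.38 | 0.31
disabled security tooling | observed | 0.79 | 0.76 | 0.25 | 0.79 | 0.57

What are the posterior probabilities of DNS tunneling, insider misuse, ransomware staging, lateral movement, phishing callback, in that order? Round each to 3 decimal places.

0.445, 0.324, 0.040, 0.004, 0.187

For each hypothesis, the unnormalized posterior weight is prior × product of the log feature likelihoods:
  DNS tunneling: 0.34 × 0.51 × 0.73 × 0.42 × 0.79 = 0.042
  insider misuse: 0.08 × 0.78 × 0.76 × 0.85 × 0.76 = 0.030636
  ransomware staging: 0.22 × 0.47 × 0.26 × 0.56 × 0.25 = 0.0037638
  lateral movement: 0.09 × 0.10 × 0.13 × 0.38 × 0.79 = 0.00035123
  phishing callback: 0.27 × 0.53 × 0.70 × 0.31 × 0.57 = 0.0177
The unnormalized weights sum to 0.094451.
P(DNS tunneling | evidence) = 0.042 / 0.094451 ≈ 0.445
P(insider misuse | evidence) = 0.030636 / 0.094451 ≈ 0.324
P(ransomware staging | evidence) = 0.0037638 / 0.094451 ≈ 0.040
P(lateral movement | evidence) = 0.00035123 / 0.094451 ≈ 0.004
P(phishing callback | evidence) = 0.0177 / 0.094451 ≈ 0.187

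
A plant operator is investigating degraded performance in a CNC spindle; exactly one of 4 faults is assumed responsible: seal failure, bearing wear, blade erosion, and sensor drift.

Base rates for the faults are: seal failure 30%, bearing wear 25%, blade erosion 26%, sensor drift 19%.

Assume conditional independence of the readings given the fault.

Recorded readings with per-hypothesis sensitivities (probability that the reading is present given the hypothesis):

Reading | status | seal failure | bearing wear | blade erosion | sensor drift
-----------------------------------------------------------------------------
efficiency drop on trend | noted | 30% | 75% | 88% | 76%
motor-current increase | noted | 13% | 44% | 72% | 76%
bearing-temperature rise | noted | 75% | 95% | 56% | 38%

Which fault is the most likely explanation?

blade erosion

Multiply each prior by the joint likelihood of the reading pattern:
  seal failure: 0.30 × 0.30 × 0.13 × 0.75 = 0.008775
  bearing wear: 0.25 × 0.75 × 0.44 × 0.95 = 0.078375
  blade erosion: 0.26 × 0.88 × 0.72 × 0.56 = 0.092252
  sensor drift: 0.19 × 0.76 × 0.76 × 0.38 = 0.041703
Normalizing constant Z = 0.008775 + 0.078375 + 0.092252 + 0.041703 = 0.2211.
P(seal failure | evidence) ≈ 0.008775 / 0.2211 ≈ 0.040
P(bearing wear | evidence) ≈ 0.078375 / 0.2211 ≈ 0.354
P(blade erosion | evidence) ≈ 0.092252 / 0.2211 ≈ 0.417
P(sensor drift | evidence) ≈ 0.041703 / 0.2211 ≈ 0.189
The largest is 0.417, so blade erosion is most probable.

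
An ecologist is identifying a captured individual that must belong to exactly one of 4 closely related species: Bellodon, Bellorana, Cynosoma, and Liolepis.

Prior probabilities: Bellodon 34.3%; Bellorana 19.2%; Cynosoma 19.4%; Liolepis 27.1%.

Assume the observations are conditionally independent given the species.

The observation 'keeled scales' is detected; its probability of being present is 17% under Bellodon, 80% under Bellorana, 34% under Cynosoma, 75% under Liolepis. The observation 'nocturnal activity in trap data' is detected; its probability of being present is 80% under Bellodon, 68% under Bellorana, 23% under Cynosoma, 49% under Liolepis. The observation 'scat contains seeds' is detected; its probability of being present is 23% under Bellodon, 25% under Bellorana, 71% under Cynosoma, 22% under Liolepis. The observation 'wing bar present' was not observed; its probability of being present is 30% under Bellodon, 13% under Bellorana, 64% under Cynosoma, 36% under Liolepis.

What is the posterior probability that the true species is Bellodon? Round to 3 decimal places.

0.156

By Bayes' rule with conditional independence, the unnormalized weight for each hypothesis is prior × ∏ likelihoods (using 1 − P(present | H) for each absent observation):
  Bellodon: 0.343 × 0.17 × 0.80 × 0.23 × (1 − 0.30) = 0.0075103
  Bellorana: 0.192 × 0.80 × 0.68 × 0.25 × (1 − 0.13) = 0.022717
  Cynosoma: 0.194 × 0.34 × 0.23 × 0.71 × (1 − 0.64) = 0.0038777
  Liolepis: 0.271 × 0.75 × 0.49 × 0.22 × (1 − 0.36) = 0.014023
Normalizing constant Z = 0.0075103 + 0.022717 + 0.0038777 + 0.014023 = 0.048128.
P(Bellodon | evidence) = 0.0075103 / 0.048128 ≈ 0.156.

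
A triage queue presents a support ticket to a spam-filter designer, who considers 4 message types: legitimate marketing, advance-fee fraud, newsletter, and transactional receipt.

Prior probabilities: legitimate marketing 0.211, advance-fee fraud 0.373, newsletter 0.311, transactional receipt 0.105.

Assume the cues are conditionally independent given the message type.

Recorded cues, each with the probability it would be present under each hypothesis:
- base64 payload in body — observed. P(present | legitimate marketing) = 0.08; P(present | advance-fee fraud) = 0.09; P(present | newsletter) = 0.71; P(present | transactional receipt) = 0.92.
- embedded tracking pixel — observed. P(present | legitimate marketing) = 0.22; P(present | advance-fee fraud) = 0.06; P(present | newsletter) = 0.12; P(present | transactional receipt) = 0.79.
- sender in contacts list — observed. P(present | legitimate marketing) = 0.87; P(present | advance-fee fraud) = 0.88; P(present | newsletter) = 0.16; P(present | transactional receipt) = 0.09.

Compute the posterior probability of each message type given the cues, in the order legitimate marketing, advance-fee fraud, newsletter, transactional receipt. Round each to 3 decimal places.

0.201, 0.110, 0.263, 0.426

Multiply each prior by the joint likelihood of the cue pattern:
  legitimate marketing: 0.211 × 0.08 × 0.22 × 0.87 = 0.0032308
  advance-fee fraud: 0.373 × 0.09 × 0.06 × 0.88 = 0.0017725
  newsletter: 0.311 × 0.71 × 0.12 × 0.16 = 0.0042396
  transactional receipt: 0.105 × 0.92 × 0.79 × 0.09 = 0.0068683
Normalizing constant Z = 0.0032308 + 0.0017725 + 0.0042396 + 0.0068683 = 0.016111.
P(legitimate marketing | evidence) = 0.0032308 / 0.016111 ≈ 0.201
P(advance-fee fraud | evidence) = 0.0017725 / 0.016111 ≈ 0.110
P(newsletter | evidence) = 0.0042396 / 0.016111 ≈ 0.263
P(transactional receipt | evidence) = 0.0068683 / 0.016111 ≈ 0.426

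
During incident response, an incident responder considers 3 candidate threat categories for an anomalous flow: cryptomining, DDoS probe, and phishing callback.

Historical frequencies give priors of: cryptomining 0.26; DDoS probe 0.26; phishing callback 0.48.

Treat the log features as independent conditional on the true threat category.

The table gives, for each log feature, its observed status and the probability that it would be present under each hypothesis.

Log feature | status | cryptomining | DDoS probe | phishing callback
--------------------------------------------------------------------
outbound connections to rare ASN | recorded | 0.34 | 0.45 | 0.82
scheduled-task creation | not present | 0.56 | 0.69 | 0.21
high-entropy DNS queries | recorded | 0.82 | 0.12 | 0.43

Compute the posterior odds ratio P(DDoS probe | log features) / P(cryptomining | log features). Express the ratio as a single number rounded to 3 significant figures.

The normalizing constant cancels in an odds ratio, so compute prior × likelihood for the two hypotheses only (using 1 − P(present | H) for each absent log feature):
  DDoS probe: 0.26 × 0.45 × (1 − 0.69) × 0.12 = 0.0043524
  cryptomining: 0.26 × 0.34 × (1 − 0.56) × 0.82 = 0.031895
Posterior odds = 0.0043524 / 0.031895 ≈ 0.136.

0.136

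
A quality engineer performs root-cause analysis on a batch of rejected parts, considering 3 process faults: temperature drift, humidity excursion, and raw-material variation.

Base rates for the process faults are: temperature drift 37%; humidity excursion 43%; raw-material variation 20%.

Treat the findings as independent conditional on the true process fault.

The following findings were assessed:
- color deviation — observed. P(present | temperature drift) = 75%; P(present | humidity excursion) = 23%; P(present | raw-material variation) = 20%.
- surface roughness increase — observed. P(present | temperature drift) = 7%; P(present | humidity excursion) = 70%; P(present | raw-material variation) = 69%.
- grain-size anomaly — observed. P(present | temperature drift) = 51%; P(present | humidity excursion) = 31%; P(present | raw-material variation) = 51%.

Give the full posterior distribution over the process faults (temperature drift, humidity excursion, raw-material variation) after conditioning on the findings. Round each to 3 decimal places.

For each hypothesis, the unnormalized posterior weight is prior × product of the finding likelihoods:
  temperature drift: 0.37 × 0.75 × 0.07 × 0.51 = 0.0099068
  humidity excursion: 0.43 × 0.23 × 0.70 × 0.31 = 0.021461
  raw-material variation: 0.20 × 0.20 × 0.69 × 0.51 = 0.014076
Normalizing constant Z = 0.0099068 + 0.021461 + 0.014076 = 0.045444.
P(temperature drift | evidence) = 0.0099068 / 0.045444 ≈ 0.218
P(humidity excursion | evidence) = 0.021461 / 0.045444 ≈ 0.472
P(raw-material variation | evidence) = 0.014076 / 0.045444 ≈ 0.310

0.218, 0.472, 0.310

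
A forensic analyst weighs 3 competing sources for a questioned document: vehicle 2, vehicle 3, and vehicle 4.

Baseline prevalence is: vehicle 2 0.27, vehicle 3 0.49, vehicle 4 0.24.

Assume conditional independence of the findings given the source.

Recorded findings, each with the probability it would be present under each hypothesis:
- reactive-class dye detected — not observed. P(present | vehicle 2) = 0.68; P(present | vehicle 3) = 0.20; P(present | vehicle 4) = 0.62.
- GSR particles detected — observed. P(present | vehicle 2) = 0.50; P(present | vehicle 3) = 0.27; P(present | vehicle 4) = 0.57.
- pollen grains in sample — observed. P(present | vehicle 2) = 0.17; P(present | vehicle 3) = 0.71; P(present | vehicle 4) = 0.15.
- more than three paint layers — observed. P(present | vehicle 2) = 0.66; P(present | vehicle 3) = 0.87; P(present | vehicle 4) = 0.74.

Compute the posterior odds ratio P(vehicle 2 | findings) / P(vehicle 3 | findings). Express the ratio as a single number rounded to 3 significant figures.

0.0741

Posterior odds equal prior odds times the likelihood ratio; only the two competing hypotheses matter (using 1 − P(present | H) for each absent finding).
  vehicle 2: 0.27 × (1 − 0.68) × 0.50 × 0.17 × 0.66 = 0.004847
  vehicle 3: 0.49 × (1 − 0.20) × 0.27 × 0.71 × 0.87 = 0.065377
Odds(vehicle 2 : vehicle 3) = 0.004847 / 0.065377 ≈ 0.0741.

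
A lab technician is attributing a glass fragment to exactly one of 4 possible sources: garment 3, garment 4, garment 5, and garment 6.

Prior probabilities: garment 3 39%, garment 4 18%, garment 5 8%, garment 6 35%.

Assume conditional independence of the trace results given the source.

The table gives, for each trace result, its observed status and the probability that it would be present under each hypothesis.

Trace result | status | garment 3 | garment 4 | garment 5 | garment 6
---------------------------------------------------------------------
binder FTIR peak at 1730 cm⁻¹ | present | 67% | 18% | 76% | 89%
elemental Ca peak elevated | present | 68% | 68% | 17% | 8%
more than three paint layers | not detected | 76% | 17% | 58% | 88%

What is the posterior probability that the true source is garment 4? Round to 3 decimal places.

By Bayes' rule with conditional independence, the unnormalized weight for each hypothesis is prior × ∏ likelihoods (using 1 − P(present | H) for each absent trace result):
  garment 3: 0.39 × 0.67 × 0.68 × (1 − 0.76) = 0.042644
  garment 4: 0.18 × 0.18 × 0.68 × (1 − 0.17) = 0.018287
  garment 5: 0.08 × 0.76 × 0.17 × (1 − 0.58) = 0.0043411
  garment 6: 0.35 × 0.89 × 0.08 × (1 − 0.88) = 0.0029904
Marginal likelihood of the evidence = 0.068262.
P(garment 4 | evidence) = 0.018287 / 0.068262 ≈ 0.268.

0.268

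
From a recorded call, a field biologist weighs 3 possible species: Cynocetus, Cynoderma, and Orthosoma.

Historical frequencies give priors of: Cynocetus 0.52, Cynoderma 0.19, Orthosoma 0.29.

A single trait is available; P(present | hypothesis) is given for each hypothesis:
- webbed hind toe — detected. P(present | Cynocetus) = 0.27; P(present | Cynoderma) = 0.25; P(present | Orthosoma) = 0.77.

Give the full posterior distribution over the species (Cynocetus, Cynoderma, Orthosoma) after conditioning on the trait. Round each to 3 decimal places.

0.341, 0.116, 0.543

Multiply each prior by the likelihood of the trait:
  Cynocetus: 0.52 × 0.27 = 0.1404
  Cynoderma: 0.19 × 0.25 = 0.0475
  Orthosoma: 0.29 × 0.77 = 0.2233
Normalizing constant Z = 0.1404 + 0.0475 + 0.2233 = 0.4112.
P(Cynocetus | evidence) = 0.1404 / 0.4112 ≈ 0.341
P(Cynoderma | evidence) = 0.0475 / 0.4112 ≈ 0.116
P(Orthosoma | evidence) = 0.2233 / 0.4112 ≈ 0.543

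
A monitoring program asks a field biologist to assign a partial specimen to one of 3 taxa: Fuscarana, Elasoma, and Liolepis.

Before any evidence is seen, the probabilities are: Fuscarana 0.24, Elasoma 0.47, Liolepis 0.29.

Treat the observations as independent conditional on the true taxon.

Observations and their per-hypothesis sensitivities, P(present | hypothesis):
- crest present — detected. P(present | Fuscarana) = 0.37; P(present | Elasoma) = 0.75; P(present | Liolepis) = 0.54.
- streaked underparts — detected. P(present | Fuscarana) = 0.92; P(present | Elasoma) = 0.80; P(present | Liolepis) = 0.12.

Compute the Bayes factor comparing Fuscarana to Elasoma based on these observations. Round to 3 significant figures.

Take the product of per-observation likelihoods under each hypothesis, then divide.
  Fuscarana: 0.37 × 0.92 = 0.3404
  Elasoma: 0.75 × 0.80 = 0.6
Bayes factor = 0.3404 / 0.6 ≈ 0.567

0.567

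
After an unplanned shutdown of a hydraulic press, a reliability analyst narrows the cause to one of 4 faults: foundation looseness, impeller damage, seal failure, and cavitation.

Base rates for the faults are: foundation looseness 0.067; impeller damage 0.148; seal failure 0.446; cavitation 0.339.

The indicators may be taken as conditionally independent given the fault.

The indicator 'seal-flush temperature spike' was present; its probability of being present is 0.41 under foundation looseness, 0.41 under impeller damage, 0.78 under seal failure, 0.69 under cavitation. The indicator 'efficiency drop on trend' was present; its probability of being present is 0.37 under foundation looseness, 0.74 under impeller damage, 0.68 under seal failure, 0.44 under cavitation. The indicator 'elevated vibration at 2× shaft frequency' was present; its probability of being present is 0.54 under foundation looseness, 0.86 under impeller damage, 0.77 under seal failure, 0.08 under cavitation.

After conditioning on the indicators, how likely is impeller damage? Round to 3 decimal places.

0.165

For each hypothesis, the unnormalized posterior weight is prior × product of the indicator likelihoods:
  foundation looseness: 0.067 × 0.41 × 0.37 × 0.54 = 0.0054885
  impeller damage: 0.148 × 0.41 × 0.74 × 0.86 = 0.038617
  seal failure: 0.446 × 0.78 × 0.68 × 0.77 = 0.18215
  cavitation: 0.339 × 0.69 × 0.44 × 0.08 = 0.0082336
Normalizing constant Z = 0.0054885 + 0.038617 + 0.18215 + 0.0082336 = 0.23449.
P(impeller damage | evidence) = 0.038617 / 0.23449 ≈ 0.165.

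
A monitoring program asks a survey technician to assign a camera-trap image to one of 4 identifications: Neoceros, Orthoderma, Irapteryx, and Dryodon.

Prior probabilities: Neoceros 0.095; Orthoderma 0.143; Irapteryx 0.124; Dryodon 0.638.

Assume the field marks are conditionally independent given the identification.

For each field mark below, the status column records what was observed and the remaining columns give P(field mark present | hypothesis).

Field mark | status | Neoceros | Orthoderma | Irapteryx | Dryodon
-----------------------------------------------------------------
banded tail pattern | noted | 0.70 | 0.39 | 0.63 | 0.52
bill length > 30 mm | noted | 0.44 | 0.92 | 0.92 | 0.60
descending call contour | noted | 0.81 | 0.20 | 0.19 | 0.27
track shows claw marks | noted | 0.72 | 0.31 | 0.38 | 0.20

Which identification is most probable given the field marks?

Neoceros

By Bayes' rule with conditional independence, the unnormalized weight for each hypothesis is prior × ∏ likelihoods:
  Neoceros: 0.095 × 0.70 × 0.44 × 0.81 × 0.72 = 0.017064
  Orthoderma: 0.143 × 0.39 × 0.92 × 0.20 × 0.31 = 0.0031811
  Irapteryx: 0.124 × 0.63 × 0.92 × 0.19 × 0.38 = 0.005189
  Dryodon: 0.638 × 0.52 × 0.60 × 0.27 × 0.20 = 0.010749
Normalizing constant Z = 0.017064 + 0.0031811 + 0.005189 + 0.010749 = 0.036184.
P(Neoceros | evidence) ≈ 0.017064 / 0.036184 ≈ 0.472
P(Orthoderma | evidence) ≈ 0.0031811 / 0.036184 ≈ 0.088
P(Irapteryx | evidence) ≈ 0.005189 / 0.036184 ≈ 0.143
P(Dryodon | evidence) ≈ 0.010749 / 0.036184 ≈ 0.297
The largest is 0.472, so Neoceros is most probable.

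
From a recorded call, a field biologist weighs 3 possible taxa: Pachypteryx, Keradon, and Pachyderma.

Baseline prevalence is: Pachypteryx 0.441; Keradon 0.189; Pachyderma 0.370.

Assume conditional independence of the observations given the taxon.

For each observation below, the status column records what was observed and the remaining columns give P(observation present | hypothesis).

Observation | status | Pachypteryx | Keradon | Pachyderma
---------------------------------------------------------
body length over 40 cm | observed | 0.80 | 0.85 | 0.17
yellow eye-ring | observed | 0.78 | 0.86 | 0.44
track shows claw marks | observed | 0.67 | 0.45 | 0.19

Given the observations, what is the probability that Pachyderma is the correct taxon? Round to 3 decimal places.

0.021

By Bayes' rule with conditional independence, the unnormalized weight for each hypothesis is prior × ∏ likelihoods:
  Pachypteryx: 0.441 × 0.80 × 0.78 × 0.67 = 0.18437
  Keradon: 0.189 × 0.85 × 0.86 × 0.45 = 0.062172
  Pachyderma: 0.370 × 0.17 × 0.44 × 0.19 = 0.0052584
The unnormalized weights sum to 0.2518.
P(Pachyderma | evidence) = 0.0052584 / 0.2518 ≈ 0.021.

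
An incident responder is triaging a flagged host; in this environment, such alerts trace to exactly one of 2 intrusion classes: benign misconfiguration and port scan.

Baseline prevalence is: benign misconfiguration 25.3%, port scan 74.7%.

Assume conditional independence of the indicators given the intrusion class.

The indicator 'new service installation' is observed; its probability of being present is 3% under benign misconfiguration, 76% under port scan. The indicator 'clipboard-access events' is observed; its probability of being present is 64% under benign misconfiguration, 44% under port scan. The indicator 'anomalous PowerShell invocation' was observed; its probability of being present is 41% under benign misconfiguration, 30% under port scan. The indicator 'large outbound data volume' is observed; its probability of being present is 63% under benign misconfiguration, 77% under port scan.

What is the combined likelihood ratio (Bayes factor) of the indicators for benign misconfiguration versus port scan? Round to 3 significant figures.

Joint likelihood of the indicator pattern under each hypothesis:
  benign misconfiguration: 0.03 × 0.64 × 0.41 × 0.63 = 0.0049594
  port scan: 0.76 × 0.44 × 0.30 × 0.77 = 0.077246
Bayes factor = 0.0049594 / 0.077246 ≈ 0.0642

0.0642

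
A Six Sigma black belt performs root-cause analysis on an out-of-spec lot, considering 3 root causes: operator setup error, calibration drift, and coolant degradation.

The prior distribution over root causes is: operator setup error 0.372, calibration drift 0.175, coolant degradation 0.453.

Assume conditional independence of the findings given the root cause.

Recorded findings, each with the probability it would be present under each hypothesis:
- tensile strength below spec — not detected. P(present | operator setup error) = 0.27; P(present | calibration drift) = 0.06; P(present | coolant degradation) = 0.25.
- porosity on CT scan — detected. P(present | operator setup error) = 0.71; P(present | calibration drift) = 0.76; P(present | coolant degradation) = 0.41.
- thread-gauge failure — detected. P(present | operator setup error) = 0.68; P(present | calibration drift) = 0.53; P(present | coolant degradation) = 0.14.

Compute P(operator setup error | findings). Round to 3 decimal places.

Multiply each prior by the joint likelihood of the evidence pattern (using 1 − P(present | H) for each absent finding):
  operator setup error: 0.372 × (1 − 0.27) × 0.71 × 0.68 = 0.13111
  calibration drift: 0.175 × (1 − 0.06) × 0.76 × 0.53 = 0.066261
  coolant degradation: 0.453 × (1 − 0.25) × 0.41 × 0.14 = 0.019502
The unnormalized weights sum to 0.21687.
P(operator setup error | evidence) = 0.13111 / 0.21687 ≈ 0.605.

0.605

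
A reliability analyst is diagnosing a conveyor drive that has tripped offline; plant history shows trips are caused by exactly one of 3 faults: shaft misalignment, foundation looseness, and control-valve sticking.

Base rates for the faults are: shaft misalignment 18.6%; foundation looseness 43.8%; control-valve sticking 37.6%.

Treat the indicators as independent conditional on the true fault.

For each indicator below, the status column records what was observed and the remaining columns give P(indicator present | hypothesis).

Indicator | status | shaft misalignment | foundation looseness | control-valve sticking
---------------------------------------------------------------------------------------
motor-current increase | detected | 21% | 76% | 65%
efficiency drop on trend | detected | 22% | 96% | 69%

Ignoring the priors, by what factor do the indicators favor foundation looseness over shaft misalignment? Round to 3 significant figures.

Take the product of per-indicator likelihoods under each hypothesis, then divide.
  foundation looseness: 0.76 × 0.96 = 0.7296
  shaft misalignment: 0.21 × 0.22 = 0.0462
Bayes factor = 0.7296 / 0.0462 ≈ 15.8

15.8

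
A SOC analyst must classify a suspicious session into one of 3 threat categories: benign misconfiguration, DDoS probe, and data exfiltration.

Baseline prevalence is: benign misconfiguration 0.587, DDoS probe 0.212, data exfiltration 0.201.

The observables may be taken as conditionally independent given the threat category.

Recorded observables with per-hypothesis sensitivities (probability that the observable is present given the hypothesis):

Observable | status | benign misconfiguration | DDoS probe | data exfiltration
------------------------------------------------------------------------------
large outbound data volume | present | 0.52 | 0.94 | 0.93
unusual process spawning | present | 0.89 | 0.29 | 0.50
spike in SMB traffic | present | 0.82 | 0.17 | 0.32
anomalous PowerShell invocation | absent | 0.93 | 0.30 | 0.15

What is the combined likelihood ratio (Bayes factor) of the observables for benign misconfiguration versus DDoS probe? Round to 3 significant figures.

Joint likelihood of the observable pattern under each hypothesis (using 1 − P(present | H) for each absent observable):
  benign misconfiguration: 0.52 × 0.89 × 0.82 × (1 − 0.93) = 0.026565
  DDoS probe: 0.94 × 0.29 × 0.17 × (1 − 0.30) = 0.032439
Bayes factor = 0.026565 / 0.032439 ≈ 0.819

0.819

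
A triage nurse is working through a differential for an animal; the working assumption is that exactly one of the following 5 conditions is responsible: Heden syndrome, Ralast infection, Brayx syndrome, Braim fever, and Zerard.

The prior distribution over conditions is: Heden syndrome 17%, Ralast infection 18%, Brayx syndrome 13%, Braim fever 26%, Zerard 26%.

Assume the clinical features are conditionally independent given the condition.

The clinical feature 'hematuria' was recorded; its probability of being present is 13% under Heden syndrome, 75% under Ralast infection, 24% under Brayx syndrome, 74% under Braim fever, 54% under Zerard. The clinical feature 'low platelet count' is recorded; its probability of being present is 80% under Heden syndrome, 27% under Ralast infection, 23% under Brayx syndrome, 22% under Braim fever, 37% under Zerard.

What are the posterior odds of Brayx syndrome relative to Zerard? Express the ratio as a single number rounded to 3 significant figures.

0.138

Posterior odds equal prior odds times the likelihood ratio; only the two competing hypotheses matter.
  Brayx syndrome: 0.13 × 0.24 × 0.23 = 0.007176
  Zerard: 0.26 × 0.54 × 0.37 = 0.051948
Odds(Brayx syndrome : Zerard) = 0.007176 / 0.051948 ≈ 0.138.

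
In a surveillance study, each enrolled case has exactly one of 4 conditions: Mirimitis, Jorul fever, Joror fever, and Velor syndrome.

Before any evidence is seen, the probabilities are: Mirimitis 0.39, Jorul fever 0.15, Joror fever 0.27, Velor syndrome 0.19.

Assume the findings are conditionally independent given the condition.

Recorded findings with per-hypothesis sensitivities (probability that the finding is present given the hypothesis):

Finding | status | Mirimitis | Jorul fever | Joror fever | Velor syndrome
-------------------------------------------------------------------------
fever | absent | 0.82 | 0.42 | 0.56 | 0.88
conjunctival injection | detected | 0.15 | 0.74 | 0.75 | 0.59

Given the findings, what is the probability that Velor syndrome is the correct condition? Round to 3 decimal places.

Multiply each prior by the joint likelihood of the evidence pattern (using 1 − P(present | H) for each absent finding):
  Mirimitis: 0.39 × (1 − 0.82) × 0.15 = 0.01053
  Jorul fever: 0.15 × (1 − 0.42) × 0.74 = 0.06438
  Joror fever: 0.27 × (1 − 0.56) × 0.75 = 0.0891
  Velor syndrome: 0.19 × (1 − 0.88) × 0.59 = 0.013452
Normalizing constant Z = 0.01053 + 0.06438 + 0.0891 + 0.013452 = 0.17746.
P(Velor syndrome | evidence) = 0.013452 / 0.17746 ≈ 0.076.

0.076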